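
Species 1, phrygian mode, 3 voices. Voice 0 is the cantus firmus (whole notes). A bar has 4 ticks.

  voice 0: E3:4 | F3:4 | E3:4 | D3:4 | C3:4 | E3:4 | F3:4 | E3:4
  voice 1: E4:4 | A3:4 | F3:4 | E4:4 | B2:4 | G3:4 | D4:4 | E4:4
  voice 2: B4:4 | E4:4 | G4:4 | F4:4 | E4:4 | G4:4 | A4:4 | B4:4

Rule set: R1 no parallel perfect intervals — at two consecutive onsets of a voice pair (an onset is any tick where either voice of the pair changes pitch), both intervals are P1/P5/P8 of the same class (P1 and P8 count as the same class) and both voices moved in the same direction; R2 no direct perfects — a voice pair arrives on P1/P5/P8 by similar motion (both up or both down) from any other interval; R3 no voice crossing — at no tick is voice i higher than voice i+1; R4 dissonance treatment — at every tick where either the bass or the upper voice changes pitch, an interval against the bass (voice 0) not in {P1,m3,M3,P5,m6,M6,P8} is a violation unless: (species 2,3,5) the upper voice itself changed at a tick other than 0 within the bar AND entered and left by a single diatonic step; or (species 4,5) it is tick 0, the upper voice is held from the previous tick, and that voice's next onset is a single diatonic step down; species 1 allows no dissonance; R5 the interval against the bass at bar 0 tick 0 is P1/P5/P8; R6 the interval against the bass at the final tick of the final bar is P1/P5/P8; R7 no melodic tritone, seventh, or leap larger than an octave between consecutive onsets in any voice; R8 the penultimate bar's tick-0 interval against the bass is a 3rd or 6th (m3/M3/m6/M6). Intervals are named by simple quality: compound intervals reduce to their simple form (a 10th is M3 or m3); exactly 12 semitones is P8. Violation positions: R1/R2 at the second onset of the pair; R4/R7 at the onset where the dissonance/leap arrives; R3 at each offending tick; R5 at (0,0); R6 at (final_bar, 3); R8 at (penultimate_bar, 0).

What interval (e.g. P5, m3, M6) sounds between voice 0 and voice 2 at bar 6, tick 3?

M3

voice 0=F3 voice 2=A4 -> M3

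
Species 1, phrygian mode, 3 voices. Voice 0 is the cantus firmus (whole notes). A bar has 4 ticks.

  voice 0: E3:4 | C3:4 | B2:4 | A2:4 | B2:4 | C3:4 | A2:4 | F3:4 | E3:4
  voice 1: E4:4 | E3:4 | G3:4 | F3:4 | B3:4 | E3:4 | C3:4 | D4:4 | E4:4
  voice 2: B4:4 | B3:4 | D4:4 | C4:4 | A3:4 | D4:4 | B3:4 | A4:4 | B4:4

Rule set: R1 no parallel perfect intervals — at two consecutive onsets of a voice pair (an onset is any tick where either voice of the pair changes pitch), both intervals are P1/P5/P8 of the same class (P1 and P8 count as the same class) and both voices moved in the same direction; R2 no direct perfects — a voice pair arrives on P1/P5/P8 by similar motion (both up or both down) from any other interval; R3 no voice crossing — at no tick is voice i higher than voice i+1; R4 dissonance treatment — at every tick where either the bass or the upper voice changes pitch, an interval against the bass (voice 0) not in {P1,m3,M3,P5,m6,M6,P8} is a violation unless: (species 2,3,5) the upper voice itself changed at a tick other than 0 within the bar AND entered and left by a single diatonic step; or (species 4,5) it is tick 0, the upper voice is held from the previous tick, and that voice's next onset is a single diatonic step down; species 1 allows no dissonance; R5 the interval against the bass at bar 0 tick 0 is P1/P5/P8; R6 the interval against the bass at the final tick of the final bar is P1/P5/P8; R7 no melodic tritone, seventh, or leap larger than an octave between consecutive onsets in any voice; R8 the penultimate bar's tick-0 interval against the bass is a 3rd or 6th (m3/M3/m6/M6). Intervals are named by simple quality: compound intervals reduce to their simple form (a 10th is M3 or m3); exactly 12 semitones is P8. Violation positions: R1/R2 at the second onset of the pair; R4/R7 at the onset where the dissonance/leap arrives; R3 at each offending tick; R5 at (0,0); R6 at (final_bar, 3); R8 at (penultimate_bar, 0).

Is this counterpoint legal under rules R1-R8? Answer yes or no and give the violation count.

bar 0: v0=E3 v1=E4 v2=B4 (P5)
bar 1: v0=C3 v1=E3 v2=B3 (M7)
bar 2: v0=B2 v1=G3 v2=D4 (m3)
bar 3: v0=A2 v1=F3 v2=C4 (m3)
bar 4: v0=B2 v1=B3 v2=A3 (m7)
bar 5: v0=C3 v1=E3 v2=D4 (M2)
bar 6: v0=A2 v1=C3 v2=B3 (M2)
bar 7: v0=F3 v1=D4 v2=A4 (M3)
bar 8: v0=E3 v1=E4 v2=B4 (P5)
  R1 @ bar1.0: E4/B4 P5 -> E3/B3 P5 similar
  R4 @ bar1.0: C3/B3 M7 untreated
  R1 @ bar2.0: E3/B3 P5 -> G3/D4 P5 similar
  R1 @ bar3.0: G3/D4 P5 -> F3/C4 P5 similar
  R2 @ bar4.0: A2/F3 m6 -> B2/B3 P8 similar
  R3 @ bar4.0: B3 above A3
  R4 @ bar4.0: B2/A3 m7 untreated
  R7 @ bar4.0: F3->B3 leap 6st
  R3 @ bar4.1: B3 above A3
  R3 @ bar4.2: B3 above A3
  R3 @ bar4.3: B3 above A3
  R4 @ bar5.0: C3/D4 M2 untreated
  R4 @ bar6.0: A2/B3 M2 untreated
  R2 @ bar7.0: C3/B3 M7 -> D4/A4 P5 similar
  R7 @ bar7.0: C3->D4 leap 14st
  R7 @ bar7.0: B3->A4 leap 10st
  R1 @ bar8.0: D4/A4 P5 -> E4/B4 P5 similar

No (17 violations)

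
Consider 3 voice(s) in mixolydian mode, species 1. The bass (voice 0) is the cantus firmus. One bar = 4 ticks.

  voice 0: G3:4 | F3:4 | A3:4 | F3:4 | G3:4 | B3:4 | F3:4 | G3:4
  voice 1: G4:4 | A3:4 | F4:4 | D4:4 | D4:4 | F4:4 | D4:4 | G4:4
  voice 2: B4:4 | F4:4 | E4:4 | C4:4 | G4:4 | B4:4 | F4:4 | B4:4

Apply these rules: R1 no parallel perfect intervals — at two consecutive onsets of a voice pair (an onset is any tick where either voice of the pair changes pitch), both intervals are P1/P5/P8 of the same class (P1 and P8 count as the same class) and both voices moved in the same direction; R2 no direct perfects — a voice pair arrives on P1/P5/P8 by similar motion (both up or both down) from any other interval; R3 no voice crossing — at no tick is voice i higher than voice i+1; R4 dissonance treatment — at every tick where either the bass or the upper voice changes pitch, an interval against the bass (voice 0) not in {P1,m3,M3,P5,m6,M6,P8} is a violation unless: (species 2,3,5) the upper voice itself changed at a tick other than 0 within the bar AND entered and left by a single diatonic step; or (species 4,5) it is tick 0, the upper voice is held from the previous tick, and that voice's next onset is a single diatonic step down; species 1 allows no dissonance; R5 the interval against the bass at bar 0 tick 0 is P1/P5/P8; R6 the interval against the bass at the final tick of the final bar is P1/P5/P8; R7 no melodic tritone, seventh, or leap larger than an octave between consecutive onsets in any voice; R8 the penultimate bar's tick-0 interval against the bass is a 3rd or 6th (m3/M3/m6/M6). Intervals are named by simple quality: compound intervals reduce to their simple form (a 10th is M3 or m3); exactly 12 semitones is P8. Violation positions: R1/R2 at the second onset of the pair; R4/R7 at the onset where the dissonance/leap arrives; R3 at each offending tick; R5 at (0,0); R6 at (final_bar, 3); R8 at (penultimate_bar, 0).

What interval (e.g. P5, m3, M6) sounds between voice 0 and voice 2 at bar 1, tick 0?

P8

voice 0=F3 voice 2=F4 -> P8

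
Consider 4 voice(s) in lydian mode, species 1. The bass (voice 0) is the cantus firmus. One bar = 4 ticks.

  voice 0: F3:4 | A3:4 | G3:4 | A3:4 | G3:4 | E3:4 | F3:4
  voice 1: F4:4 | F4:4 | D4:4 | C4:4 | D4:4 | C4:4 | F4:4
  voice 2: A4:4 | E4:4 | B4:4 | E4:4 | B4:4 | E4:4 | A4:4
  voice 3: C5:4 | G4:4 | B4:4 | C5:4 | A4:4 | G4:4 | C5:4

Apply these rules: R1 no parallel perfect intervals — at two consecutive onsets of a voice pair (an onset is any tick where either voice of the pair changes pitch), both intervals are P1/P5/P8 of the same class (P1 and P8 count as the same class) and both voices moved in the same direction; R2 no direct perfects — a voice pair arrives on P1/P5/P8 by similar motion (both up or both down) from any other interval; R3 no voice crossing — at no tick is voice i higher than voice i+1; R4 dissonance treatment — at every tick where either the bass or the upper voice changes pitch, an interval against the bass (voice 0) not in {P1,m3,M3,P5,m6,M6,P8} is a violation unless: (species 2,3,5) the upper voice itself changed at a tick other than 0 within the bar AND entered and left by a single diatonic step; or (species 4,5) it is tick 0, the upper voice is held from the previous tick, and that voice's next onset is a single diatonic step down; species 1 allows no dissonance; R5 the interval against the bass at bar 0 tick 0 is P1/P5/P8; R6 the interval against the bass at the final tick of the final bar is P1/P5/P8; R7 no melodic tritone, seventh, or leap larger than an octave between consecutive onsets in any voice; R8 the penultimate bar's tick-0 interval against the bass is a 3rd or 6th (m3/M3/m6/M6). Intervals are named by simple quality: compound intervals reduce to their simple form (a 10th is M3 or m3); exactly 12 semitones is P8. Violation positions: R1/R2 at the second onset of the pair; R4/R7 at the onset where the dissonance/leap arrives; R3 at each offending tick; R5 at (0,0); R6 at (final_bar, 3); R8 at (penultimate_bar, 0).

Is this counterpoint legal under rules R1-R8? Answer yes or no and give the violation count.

bar 0: v0=F3 v1=F4 v2=A4 v3=C5 (P5)
bar 1: v0=A3 v1=F4 v2=E4 v3=G4 (m7)
bar 2: v0=G3 v1=D4 v2=B4 v3=B4 (M3)
bar 3: v0=A3 v1=C4 v2=E4 v3=C5 (m3)
bar 4: v0=G3 v1=D4 v2=B4 v3=A4 (M2)
bar 5: v0=E3 v1=C4 v2=E4 v3=G4 (m3)
bar 6: v0=F3 v1=F4 v2=A4 v3=C5 (P5)
  R5 @ bar0.0: opens on M3
  R3 @ bar1.0: F4 above E4
  R4 @ bar1.0: A3/G4 m7 untreated
  R3 @ bar1.1: F4 above E4
  R3 @ bar1.2: F4 above E4
  R3 @ bar1.3: F4 above E4
  R2 @ bar2.0: A3/F4 m6 -> G3/D4 P5 similar
  R2 @ bar2.0: E4/G4 m3 -> B4/B4 P1 similar
  R3 @ bar4.0: B4 above A4
  R4 @ bar4.0: G3/A4 M2 untreated
  R3 @ bar4.1: B4 above A4
  R3 @ bar4.2: B4 above A4
  R3 @ bar4.3: B4 above A4
  R1 @ bar5.0: D4/A4 P5 -> C4/G4 P5 similar
  R2 @ bar5.0: G3/B4 M3 -> E3/E4 P8 similar
  R8 @ bar5.0: penult P8 not 3rd/6th
  R1 @ bar6.0: C4/G4 P5 -> F4/C5 P5 similar
  R2 @ bar6.0: E3/C4 m6 -> F3/F4 P8 similar
  R2 @ bar6.0: E3/G4 m3 -> F3/C5 P5 similar
  R6 @ bar6.3: closes on M3

No (20 violations)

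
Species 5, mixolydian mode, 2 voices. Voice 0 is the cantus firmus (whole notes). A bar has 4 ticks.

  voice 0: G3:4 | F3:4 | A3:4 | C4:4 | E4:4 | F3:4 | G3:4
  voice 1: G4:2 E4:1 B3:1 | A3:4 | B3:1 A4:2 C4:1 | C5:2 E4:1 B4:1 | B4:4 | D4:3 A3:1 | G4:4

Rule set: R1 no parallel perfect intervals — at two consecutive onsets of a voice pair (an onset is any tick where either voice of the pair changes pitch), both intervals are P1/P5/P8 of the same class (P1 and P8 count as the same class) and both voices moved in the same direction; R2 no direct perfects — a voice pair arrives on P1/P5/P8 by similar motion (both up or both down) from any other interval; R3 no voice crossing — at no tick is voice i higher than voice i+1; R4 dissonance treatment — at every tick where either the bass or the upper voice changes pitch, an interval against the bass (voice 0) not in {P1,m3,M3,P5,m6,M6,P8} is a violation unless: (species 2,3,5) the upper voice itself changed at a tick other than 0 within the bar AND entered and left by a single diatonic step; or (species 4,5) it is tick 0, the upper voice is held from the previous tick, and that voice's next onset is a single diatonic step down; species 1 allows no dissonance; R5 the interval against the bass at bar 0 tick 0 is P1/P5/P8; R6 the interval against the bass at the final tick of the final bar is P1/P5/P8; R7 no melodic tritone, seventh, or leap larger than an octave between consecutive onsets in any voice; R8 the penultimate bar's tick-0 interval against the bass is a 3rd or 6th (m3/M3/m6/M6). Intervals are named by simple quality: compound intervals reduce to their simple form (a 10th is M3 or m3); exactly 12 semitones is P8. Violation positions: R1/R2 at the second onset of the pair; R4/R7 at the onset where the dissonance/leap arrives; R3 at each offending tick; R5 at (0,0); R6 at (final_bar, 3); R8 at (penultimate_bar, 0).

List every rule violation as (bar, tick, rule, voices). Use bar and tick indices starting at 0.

(2, 0, R4, (0, 1))
(2, 1, R7, (1,))
(3, 0, R2, (0, 1))
(3, 3, R4, (0, 1))
(5, 0, R7, (0,))
(6, 0, R2, (0, 1))
(6, 0, R7, (1,))

bar 0: v0=G3 v1=G4 downbeat P8
bar 1: v0=F3 v1=A3 downbeat M3
bar 2: v0=A3 v1=B3 downbeat M2
bar 3: v0=C4 v1=C5 downbeat P8
bar 4: v0=E4 v1=B4 downbeat P5
bar 5: v0=F3 v1=D4 downbeat M6
bar 6: v0=G3 v1=G4 downbeat P8
  -> R4 @ bar 2 tick 0 v(0, 1): A3/B3 M2 untreated
  -> R7 @ bar 2 tick 1 v(1,): B3->A4 leap 10st
  -> R2 @ bar 3 tick 0 v(0, 1): A3/C4 m3 -> C4/C5 P8 similar
  -> R4 @ bar 3 tick 3 v(0, 1): C4/B4 M7 untreated
  -> R7 @ bar 5 tick 0 v(0,): E4->F3 leap 11st
  -> R2 @ bar 6 tick 0 v(0, 1): F3/A3 M3 -> G3/G4 P8 similar
  -> R7 @ bar 6 tick 0 v(1,): A3->G4 leap 10st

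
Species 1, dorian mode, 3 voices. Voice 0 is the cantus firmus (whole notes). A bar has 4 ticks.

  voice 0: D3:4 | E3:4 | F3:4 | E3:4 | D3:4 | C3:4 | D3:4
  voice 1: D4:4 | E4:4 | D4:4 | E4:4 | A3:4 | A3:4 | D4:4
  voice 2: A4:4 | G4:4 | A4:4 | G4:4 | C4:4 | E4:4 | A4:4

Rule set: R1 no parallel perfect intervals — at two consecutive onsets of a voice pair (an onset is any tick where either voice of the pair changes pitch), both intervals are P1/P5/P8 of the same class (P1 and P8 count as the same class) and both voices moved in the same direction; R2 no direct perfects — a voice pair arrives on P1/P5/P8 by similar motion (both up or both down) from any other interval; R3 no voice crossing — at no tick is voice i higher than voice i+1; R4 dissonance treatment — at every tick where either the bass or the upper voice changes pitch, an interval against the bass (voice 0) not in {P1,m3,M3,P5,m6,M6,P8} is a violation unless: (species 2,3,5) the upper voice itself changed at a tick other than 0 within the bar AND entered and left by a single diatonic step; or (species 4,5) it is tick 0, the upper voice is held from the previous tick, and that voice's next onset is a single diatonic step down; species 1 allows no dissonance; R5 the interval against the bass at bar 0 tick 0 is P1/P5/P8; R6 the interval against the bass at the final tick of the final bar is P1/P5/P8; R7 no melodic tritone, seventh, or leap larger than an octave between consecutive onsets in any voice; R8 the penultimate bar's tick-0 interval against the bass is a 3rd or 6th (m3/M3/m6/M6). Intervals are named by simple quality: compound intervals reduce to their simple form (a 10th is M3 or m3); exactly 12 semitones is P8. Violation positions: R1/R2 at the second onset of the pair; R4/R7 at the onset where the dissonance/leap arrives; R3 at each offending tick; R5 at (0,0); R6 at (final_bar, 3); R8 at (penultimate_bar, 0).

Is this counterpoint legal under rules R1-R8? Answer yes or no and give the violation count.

bar 0: v0=D3 v1=D4 v2=A4 (P5)
bar 1: v0=E3 v1=E4 v2=G4 (m3)
bar 2: v0=F3 v1=D4 v2=A4 (M3)
bar 3: v0=E3 v1=E4 v2=G4 (m3)
bar 4: v0=D3 v1=A3 v2=C4 (m7)
bar 5: v0=C3 v1=A3 v2=E4 (M3)
bar 6: v0=D3 v1=D4 v2=A4 (P5)
  R1 @ bar1.0: D3/D4 P8 -> E3/E4 P8 similar
  R2 @ bar4.0: E3/E4 P8 -> D3/A3 P5 similar
  R4 @ bar4.0: D3/C4 m7 untreated
  R1 @ bar6.0: A3/E4 P5 -> D4/A4 P5 similar
  R2 @ bar6.0: C3/A3 M6 -> D3/D4 P8 similar
  R2 @ bar6.0: C3/E4 M3 -> D3/A4 P5 similar

No (6 violations)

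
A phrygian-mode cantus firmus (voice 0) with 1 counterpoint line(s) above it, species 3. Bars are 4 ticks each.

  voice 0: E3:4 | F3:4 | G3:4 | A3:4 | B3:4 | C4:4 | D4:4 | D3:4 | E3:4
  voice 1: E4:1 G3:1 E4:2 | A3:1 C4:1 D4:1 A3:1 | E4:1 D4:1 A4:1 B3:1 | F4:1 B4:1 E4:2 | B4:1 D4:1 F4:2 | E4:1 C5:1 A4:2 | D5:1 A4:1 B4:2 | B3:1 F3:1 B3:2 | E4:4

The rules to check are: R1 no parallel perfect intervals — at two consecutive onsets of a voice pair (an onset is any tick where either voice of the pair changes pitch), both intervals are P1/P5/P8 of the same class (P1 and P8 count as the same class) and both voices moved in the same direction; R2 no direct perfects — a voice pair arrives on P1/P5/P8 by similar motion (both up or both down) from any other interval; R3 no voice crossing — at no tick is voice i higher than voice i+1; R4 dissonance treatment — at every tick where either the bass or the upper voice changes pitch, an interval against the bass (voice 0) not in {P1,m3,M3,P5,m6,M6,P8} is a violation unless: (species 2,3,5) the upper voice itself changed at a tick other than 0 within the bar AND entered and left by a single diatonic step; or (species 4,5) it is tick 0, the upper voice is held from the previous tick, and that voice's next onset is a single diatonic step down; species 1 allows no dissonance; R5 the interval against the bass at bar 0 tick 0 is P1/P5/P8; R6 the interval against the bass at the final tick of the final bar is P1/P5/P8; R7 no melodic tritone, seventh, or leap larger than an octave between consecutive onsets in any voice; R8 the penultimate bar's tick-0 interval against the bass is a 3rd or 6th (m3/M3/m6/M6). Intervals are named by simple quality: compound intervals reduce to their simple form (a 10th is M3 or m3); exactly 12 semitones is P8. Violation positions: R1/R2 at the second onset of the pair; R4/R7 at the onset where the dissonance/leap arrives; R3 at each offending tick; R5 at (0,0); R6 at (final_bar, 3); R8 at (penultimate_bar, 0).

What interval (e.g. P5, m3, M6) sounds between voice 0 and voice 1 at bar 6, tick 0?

voice 0=D4 voice 1=D5 -> P8

P8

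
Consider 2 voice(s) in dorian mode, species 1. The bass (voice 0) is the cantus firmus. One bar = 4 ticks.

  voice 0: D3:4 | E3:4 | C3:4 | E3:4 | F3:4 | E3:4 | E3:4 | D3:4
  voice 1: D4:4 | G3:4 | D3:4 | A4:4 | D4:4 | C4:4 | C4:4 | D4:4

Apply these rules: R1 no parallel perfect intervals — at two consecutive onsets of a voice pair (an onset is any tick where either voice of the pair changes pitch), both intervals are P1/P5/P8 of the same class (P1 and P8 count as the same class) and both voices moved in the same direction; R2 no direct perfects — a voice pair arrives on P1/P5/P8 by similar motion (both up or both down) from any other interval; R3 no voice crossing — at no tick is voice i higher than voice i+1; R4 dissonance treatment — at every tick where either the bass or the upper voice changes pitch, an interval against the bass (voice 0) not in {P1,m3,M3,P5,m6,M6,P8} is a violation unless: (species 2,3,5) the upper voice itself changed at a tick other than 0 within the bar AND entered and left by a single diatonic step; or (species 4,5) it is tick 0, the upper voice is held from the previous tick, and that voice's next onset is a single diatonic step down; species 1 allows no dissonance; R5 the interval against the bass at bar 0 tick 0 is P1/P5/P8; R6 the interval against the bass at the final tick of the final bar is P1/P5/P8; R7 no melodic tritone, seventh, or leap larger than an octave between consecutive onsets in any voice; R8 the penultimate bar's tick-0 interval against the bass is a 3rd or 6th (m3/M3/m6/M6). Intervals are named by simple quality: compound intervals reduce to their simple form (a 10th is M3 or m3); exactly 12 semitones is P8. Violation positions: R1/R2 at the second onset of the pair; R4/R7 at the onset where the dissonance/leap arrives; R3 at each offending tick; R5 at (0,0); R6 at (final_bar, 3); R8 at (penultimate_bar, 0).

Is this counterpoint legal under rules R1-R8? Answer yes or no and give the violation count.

No (3 violations)

bar 0: v0=D3 v1=D4 (P8)
bar 1: v0=E3 v1=G3 (m3)
bar 2: v0=C3 v1=D3 (M2)
bar 3: v0=E3 v1=A4 (P4)
bar 4: v0=F3 v1=D4 (M6)
bar 5: v0=E3 v1=C4 (m6)
bar 6: v0=E3 v1=C4 (m6)
bar 7: v0=D3 v1=D4 (P8)
  R4 @ bar2.0: C3/D3 M2 untreated
  R4 @ bar3.0: E3/A4 P4 untreated
  R7 @ bar3.0: D3->A4 leap 19st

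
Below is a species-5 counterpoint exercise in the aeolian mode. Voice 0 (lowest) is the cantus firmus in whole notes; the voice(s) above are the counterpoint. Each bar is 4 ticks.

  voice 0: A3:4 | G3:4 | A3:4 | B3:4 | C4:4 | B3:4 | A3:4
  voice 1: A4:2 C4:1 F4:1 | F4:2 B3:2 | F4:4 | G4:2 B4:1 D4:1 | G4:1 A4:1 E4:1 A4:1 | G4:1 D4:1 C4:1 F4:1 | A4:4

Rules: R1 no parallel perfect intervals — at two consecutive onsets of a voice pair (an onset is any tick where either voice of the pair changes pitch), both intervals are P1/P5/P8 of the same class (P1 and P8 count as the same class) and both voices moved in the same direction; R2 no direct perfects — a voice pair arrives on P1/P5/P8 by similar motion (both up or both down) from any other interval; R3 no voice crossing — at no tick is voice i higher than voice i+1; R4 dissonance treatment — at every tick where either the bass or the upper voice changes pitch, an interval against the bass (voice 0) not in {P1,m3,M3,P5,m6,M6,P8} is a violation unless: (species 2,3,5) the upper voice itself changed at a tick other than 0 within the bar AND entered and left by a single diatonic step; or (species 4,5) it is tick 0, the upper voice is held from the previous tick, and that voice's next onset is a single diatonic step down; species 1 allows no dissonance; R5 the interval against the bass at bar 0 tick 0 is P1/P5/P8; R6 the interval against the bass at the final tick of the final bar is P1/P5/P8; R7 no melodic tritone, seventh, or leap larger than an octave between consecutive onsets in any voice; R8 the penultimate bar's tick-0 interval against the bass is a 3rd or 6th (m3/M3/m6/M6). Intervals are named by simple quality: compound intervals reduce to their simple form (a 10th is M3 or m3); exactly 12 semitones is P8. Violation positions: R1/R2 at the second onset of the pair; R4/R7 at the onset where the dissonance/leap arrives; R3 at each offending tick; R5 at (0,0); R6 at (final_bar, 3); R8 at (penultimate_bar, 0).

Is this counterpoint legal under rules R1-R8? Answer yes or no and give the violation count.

No (6 violations)

bar 0: v0=A3 v1=A4 (P8)
bar 1: v0=G3 v1=F4 (m7)
bar 2: v0=A3 v1=F4 (m6)
bar 3: v0=B3 v1=G4 (m6)
bar 4: v0=C4 v1=G4 (P5)
bar 5: v0=B3 v1=G4 (m6)
bar 6: v0=A3 v1=A4 (P8)
  R4 @ bar1.0: G3/F4 m7 untreated
  R7 @ bar1.2: F4->B3 leap 6st
  R7 @ bar2.0: B3->F4 leap 6st
  R2 @ bar4.0: B3/D4 m3 -> C4/G4 P5 similar
  R4 @ bar5.2: B3/C4 m2 untreated
  R4 @ bar5.3: B3/F4 TT untreated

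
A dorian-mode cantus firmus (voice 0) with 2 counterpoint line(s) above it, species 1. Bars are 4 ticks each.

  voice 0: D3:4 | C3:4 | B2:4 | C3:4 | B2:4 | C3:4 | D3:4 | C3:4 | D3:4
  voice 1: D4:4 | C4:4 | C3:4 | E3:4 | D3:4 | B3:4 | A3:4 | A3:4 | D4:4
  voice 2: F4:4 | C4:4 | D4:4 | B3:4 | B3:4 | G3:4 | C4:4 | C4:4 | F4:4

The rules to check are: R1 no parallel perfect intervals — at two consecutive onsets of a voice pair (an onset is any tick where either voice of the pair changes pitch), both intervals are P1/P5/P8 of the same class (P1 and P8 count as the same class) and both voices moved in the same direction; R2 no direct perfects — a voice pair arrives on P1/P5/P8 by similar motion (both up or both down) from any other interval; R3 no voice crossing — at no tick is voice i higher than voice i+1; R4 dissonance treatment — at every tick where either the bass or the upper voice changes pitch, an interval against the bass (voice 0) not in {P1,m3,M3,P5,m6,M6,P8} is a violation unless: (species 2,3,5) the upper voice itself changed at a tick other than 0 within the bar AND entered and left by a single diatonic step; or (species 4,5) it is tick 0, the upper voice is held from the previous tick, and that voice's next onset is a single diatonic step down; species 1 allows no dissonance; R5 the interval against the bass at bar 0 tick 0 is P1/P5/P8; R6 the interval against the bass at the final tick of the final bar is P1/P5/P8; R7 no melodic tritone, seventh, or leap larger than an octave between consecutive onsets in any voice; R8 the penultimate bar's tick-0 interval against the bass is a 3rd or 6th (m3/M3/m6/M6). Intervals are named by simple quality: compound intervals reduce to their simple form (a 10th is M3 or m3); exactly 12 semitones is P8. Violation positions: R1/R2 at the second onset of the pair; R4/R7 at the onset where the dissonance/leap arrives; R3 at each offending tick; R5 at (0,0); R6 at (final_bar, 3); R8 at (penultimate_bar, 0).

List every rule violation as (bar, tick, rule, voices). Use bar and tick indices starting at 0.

bar 0: v0=D3 v1=D4 v2=F4 downbeat m3
bar 1: v0=C3 v1=C4 v2=C4 downbeat P8
bar 2: v0=B2 v1=C3 v2=D4 downbeat m3
bar 3: v0=C3 v1=E3 v2=B3 downbeat M7
bar 4: v0=B2 v1=D3 v2=B3 downbeat P8
bar 5: v0=C3 v1=B3 v2=G3 downbeat P5
bar 6: v0=D3 v1=A3 v2=C4 downbeat m7
bar 7: v0=C3 v1=A3 v2=C4 downbeat P8
bar 8: v0=D3 v1=D4 v2=F4 downbeat m3
  -> R5 @ bar 0 tick 0 v(0, 2): opens on m3
  -> R1 @ bar 1 tick 0 v(0, 1): D3/D4 P8 -> C3/C4 P8 similar
  -> R2 @ bar 1 tick 0 v(0, 2): D3/F4 m3 -> C3/C4 P8 similar
  -> R2 @ bar 1 tick 0 v(1, 2): D4/F4 m3 -> C4/C4 P1 similar
  -> R4 @ bar 2 tick 0 v(0, 1): B2/C3 m2 untreated
  -> R4 @ bar 3 tick 0 v(0, 2): C3/B3 M7 untreated
  -> R3 @ bar 5 tick 0 v(1, 2): B3 above G3
  -> R4 @ bar 5 tick 0 v(0, 1): C3/B3 M7 untreated
  -> R3 @ bar 5 tick 1 v(1, 2): B3 above G3
  -> R3 @ bar 5 tick 2 v(1, 2): B3 above G3
  -> R3 @ bar 5 tick 3 v(1, 2): B3 above G3
  -> R4 @ bar 6 tick 0 v(0, 2): D3/C4 m7 untreated
  -> R8 @ bar 7 tick 0 v(0, 2): penult P8 not 3rd/6th
  -> R2 @ bar 8 tick 0 v(0, 1): C3/A3 M6 -> D3/D4 P8 similar
  -> R6 @ bar 8 tick 3 v(0, 2): closes on m3

(0, 0, R5, (0, 2))
(1, 0, R1, (0, 1))
(1, 0, R2, (0, 2))
(1, 0, R2, (1, 2))
(2, 0, R4, (0, 1))
(3, 0, R4, (0, 2))
(5, 0, R3, (1, 2))
(5, 0, R4, (0, 1))
(5, 1, R3, (1, 2))
(5, 2, R3, (1, 2))
(5, 3, R3, (1, 2))
(6, 0, R4, (0, 2))
(7, 0, R8, (0, 2))
(8, 0, R2, (0, 1))
(8, 3, R6, (0, 2))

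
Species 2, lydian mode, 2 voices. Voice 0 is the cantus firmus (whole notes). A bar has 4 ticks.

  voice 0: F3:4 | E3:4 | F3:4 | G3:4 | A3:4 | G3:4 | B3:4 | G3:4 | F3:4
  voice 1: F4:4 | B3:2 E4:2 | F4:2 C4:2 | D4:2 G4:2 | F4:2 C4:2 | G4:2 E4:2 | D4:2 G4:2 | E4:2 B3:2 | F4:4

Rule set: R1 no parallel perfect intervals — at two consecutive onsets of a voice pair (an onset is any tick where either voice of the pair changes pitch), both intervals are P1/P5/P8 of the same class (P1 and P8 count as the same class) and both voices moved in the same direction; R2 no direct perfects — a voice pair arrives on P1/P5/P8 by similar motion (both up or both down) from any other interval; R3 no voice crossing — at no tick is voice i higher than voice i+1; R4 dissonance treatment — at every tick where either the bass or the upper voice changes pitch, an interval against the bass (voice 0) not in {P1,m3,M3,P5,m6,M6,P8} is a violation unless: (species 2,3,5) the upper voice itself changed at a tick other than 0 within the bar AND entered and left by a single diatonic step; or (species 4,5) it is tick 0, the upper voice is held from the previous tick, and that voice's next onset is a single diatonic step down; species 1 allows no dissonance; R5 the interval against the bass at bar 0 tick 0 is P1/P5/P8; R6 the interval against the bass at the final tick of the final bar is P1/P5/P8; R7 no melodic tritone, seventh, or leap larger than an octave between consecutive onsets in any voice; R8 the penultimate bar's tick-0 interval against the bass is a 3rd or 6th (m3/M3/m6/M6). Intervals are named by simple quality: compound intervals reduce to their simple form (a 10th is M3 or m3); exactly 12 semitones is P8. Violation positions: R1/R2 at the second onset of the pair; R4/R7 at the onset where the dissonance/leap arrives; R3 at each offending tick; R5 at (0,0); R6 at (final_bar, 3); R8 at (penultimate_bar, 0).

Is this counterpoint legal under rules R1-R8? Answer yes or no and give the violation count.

No (5 violations)

bar 0: v0=F3 v1=F4 (P8)
bar 1: v0=E3 v1=B3 (P5)
bar 2: v0=F3 v1=F4 (P8)
bar 3: v0=G3 v1=D4 (P5)
bar 4: v0=A3 v1=F4 (m6)
bar 5: v0=G3 v1=G4 (P8)
bar 6: v0=B3 v1=D4 (m3)
bar 7: v0=G3 v1=E4 (M6)
bar 8: v0=F3 v1=F4 (P8)
  R2 @ bar1.0: F3/F4 P8 -> E3/B3 P5 similar
  R7 @ bar1.0: F4->B3 leap 6st
  R1 @ bar2.0: E3/E4 P8 -> F3/F4 P8 similar
  R1 @ bar3.0: F3/C4 P5 -> G3/D4 P5 similar
  R7 @ bar8.0: B3->F4 leap 6st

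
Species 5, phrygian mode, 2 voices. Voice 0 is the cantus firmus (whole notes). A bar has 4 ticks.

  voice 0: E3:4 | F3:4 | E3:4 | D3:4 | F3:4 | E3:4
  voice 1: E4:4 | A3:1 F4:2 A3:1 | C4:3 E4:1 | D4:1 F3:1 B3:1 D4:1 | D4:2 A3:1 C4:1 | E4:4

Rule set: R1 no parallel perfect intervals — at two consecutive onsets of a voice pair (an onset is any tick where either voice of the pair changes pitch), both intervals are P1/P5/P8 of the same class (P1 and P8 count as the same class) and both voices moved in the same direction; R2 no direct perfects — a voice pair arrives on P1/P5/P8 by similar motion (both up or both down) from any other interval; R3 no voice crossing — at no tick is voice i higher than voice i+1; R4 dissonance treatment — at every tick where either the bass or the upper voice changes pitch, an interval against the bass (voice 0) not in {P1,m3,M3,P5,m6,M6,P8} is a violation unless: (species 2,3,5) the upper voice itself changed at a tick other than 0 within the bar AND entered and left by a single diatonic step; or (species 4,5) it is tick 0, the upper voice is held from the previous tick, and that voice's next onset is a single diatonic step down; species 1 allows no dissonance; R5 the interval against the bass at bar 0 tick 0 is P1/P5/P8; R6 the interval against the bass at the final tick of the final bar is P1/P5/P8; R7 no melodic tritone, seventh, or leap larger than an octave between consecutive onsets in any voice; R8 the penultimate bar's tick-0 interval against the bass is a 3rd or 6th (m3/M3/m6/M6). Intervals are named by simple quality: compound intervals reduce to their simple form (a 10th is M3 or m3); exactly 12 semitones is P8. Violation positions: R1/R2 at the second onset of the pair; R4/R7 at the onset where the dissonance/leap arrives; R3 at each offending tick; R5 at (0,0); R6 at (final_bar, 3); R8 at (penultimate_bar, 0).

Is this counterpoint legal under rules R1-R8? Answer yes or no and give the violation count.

No (2 violations)

bar 0: v0=E3 v1=E4 (P8)
bar 1: v0=F3 v1=A3 (M3)
bar 2: v0=E3 v1=C4 (m6)
bar 3: v0=D3 v1=D4 (P8)
bar 4: v0=F3 v1=D4 (M6)
bar 5: v0=E3 v1=E4 (P8)
  R1 @ bar3.0: E3/E4 P8 -> D3/D4 P8 similar
  R7 @ bar3.2: F3->B3 leap 6st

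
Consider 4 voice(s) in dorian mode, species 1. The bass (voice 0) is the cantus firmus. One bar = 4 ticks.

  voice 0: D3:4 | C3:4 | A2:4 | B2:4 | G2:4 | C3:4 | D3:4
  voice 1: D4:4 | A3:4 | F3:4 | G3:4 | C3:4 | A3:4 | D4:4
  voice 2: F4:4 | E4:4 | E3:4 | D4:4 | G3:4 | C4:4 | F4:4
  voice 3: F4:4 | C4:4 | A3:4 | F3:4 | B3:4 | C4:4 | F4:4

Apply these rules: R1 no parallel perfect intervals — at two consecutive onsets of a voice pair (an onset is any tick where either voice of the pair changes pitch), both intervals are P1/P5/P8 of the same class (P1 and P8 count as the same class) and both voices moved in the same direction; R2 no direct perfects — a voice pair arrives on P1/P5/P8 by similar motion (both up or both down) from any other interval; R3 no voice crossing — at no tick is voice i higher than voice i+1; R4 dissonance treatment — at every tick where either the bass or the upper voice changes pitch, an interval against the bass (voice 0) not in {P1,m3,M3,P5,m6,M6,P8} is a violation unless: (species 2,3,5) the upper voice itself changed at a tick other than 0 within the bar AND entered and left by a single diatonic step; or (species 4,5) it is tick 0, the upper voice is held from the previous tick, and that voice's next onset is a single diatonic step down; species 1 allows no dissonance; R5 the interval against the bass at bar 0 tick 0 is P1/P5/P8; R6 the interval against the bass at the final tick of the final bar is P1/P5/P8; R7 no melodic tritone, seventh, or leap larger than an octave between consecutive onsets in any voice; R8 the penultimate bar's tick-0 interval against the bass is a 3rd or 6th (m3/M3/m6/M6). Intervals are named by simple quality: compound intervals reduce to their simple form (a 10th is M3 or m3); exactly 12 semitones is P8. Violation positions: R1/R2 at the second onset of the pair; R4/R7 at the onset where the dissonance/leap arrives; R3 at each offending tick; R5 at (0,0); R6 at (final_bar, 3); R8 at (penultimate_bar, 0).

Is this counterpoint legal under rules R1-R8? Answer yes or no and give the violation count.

bar 0: v0=D3 v1=D4 v2=F4 v3=F4 (m3)
bar 1: v0=C3 v1=A3 v2=E4 v3=C4 (P8)
bar 2: v0=A2 v1=F3 v2=E3 v3=A3 (P8)
bar 3: v0=B2 v1=G3 v2=D4 v3=F3 (TT)
bar 4: v0=G2 v1=C3 v2=G3 v3=B3 (M3)
bar 5: v0=C3 v1=A3 v2=C4 v3=C4 (P8)
bar 6: v0=D3 v1=D4 v2=F4 v3=F4 (m3)
  R5 @ bar0.0: opens on m3
  R5 @ bar0.0: opens on m3
  R2 @ bar1.0: D3/F4 m3 -> C3/C4 P8 similar
  R2 @ bar1.0: D4/F4 m3 -> A3/E4 P5 similar
  R3 @ bar1.0: E4 above C4
  R3 @ bar1.1: E4 above C4
  R3 @ bar1.2: E4 above C4
  R3 @ bar1.3: E4 above C4
  R1 @ bar2.0: C3/C4 P8 -> A2/A3 P8 similar
  R2 @ bar2.0: C3/E4 M3 -> A2/E3 P5 similar
  R3 @ bar2.0: F3 above E3
  R3 @ bar2.1: F3 above E3
  R3 @ bar2.2: F3 above E3
  R3 @ bar2.3: F3 above E3
  R2 @ bar3.0: F3/E3 m2 -> G3/D4 P5 similar
  R3 @ bar3.0: D4 above F3
  R4 @ bar3.0: B2/F3 TT untreated
  R7 @ bar3.0: E3->D4 leap 10st
  R3 @ bar3.1: D4 above F3
  R3 @ bar3.2: D4 above F3
  R3 @ bar3.3: D4 above F3
  R1 @ bar4.0: G3/D4 P5 -> C3/G3 P5 similar
  R2 @ bar4.0: B2/D4 m3 -> G2/G3 P8 similar
  R4 @ bar4.0: G2/C3 P4 untreated
  R7 @ bar4.0: F3->B3 leap 6st
  R1 @ bar5.0: G2/G3 P8 -> C3/C4 P8 similar
  R2 @ bar5.0: G2/B3 M3 -> C3/C4 P8 similar
  R2 @ bar5.0: G3/B3 M3 -> C4/C4 P1 similar
  R8 @ bar5.0: penult P8 not 3rd/6th
  R8 @ bar5.0: penult P8 not 3rd/6th
  R1 @ bar6.0: C4/C4 P1 -> F4/F4 P1 similar
  R2 @ bar6.0: C3/A3 M6 -> D3/D4 P8 similar
  R6 @ bar6.3: closes on m3
  R6 @ bar6.3: closes on m3

No (34 violations)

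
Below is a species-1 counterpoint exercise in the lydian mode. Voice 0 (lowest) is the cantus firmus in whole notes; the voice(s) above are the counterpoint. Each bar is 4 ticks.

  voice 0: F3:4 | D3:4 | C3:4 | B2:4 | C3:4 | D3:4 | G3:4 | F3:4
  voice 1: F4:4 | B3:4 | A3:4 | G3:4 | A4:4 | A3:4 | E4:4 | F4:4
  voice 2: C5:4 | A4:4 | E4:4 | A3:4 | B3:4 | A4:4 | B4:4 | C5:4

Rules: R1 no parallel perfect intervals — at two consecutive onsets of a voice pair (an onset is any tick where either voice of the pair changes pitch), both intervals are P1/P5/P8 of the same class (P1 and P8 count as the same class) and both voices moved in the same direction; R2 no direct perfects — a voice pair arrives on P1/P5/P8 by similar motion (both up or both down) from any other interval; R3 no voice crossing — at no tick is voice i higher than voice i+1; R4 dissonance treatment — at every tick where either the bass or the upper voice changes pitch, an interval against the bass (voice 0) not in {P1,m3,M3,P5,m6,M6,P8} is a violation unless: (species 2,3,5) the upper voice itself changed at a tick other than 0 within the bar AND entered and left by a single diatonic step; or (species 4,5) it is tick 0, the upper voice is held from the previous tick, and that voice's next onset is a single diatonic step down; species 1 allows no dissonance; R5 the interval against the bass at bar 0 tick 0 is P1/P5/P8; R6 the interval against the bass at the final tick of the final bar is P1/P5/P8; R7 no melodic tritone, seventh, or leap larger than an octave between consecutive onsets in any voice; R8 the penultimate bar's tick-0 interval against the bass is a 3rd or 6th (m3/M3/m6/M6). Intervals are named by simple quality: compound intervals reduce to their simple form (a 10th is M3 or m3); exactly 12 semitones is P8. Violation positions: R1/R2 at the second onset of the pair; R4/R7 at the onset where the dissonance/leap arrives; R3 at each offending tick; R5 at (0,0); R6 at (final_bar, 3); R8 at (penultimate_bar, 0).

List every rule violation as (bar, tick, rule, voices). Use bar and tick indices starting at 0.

bar 0: v0=F3 v1=F4 v2=C5 downbeat P5
bar 1: v0=D3 v1=B3 v2=A4 downbeat P5
bar 2: v0=C3 v1=A3 v2=E4 downbeat M3
bar 3: v0=B2 v1=G3 v2=A3 downbeat m7
bar 4: v0=C3 v1=A4 v2=B3 downbeat M7
bar 5: v0=D3 v1=A3 v2=A4 downbeat P5
bar 6: v0=G3 v1=E4 v2=B4 downbeat M3
bar 7: v0=F3 v1=F4 v2=C5 downbeat P5
  -> R1 @ bar 1 tick 0 v(0, 2): F3/C5 P5 -> D3/A4 P5 similar
  -> R7 @ bar 1 tick 0 v(1,): F4->B3 leap 6st
  -> R2 @ bar 2 tick 0 v(1, 2): B3/A4 m7 -> A3/E4 P5 similar
  -> R4 @ bar 3 tick 0 v(0, 2): B2/A3 m7 untreated
  -> R3 @ bar 4 tick 0 v(1, 2): A4 above B3
  -> R4 @ bar 4 tick 0 v(0, 2): C3/B3 M7 untreated
  -> R7 @ bar 4 tick 0 v(1,): G3->A4 leap 14st
  -> R3 @ bar 4 tick 1 v(1, 2): A4 above B3
  -> R3 @ bar 4 tick 2 v(1, 2): A4 above B3
  -> R3 @ bar 4 tick 3 v(1, 2): A4 above B3
  -> R2 @ bar 5 tick 0 v(0, 2): C3/B3 M7 -> D3/A4 P5 similar
  -> R7 @ bar 5 tick 0 v(2,): B3->A4 leap 10st
  -> R2 @ bar 6 tick 0 v(1, 2): A3/A4 P8 -> E4/B4 P5 similar
  -> R1 @ bar 7 tick 0 v(1, 2): E4/B4 P5 -> F4/C5 P5 similar

(1, 0, R1, (0, 2))
(1, 0, R7, (1,))
(2, 0, R2, (1, 2))
(3, 0, R4, (0, 2))
(4, 0, R3, (1, 2))
(4, 0, R4, (0, 2))
(4, 0, R7, (1,))
(4, 1, R3, (1, 2))
(4, 2, R3, (1, 2))
(4, 3, R3, (1, 2))
(5, 0, R2, (0, 2))
(5, 0, R7, (2,))
(6, 0, R2, (1, 2))
(7, 0, R1, (1, 2))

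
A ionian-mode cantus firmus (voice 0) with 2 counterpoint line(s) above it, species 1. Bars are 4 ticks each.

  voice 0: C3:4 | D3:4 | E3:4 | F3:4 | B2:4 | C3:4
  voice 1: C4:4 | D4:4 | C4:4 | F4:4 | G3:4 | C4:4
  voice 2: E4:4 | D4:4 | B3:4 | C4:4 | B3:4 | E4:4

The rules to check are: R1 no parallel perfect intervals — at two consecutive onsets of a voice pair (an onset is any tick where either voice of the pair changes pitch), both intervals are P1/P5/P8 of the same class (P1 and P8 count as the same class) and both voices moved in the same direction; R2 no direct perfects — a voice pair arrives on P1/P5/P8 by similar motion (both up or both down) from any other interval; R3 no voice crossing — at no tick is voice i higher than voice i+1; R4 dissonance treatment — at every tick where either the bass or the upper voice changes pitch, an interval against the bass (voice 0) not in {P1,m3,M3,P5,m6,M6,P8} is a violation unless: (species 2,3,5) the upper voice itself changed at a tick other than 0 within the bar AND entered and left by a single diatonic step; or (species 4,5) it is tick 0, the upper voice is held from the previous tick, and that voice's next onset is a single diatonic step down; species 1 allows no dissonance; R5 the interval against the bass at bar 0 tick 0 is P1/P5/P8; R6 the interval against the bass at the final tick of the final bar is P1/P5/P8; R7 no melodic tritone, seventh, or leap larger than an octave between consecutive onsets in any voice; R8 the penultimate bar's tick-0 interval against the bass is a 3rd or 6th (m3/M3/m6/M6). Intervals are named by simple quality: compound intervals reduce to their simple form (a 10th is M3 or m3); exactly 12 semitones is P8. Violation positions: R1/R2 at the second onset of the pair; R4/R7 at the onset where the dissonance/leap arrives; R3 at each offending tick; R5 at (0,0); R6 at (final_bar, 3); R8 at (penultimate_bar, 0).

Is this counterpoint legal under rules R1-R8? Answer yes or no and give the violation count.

bar 0: v0=C3 v1=C4 v2=E4 (M3)
bar 1: v0=D3 v1=D4 v2=D4 (P8)
bar 2: v0=E3 v1=C4 v2=B3 (P5)
bar 3: v0=F3 v1=F4 v2=C4 (P5)
bar 4: v0=B2 v1=G3 v2=B3 (P8)
bar 5: v0=C3 v1=C4 v2=E4 (M3)
  R5 @ bar0.0: opens on M3
  R1 @ bar1.0: C3/C4 P8 -> D3/D4 P8 similar
  R3 @ bar2.0: C4 above B3
  R3 @ bar2.1: C4 above B3
  R3 @ bar2.2: C4 above B3
  R3 @ bar2.3: C4 above B3
  R1 @ bar3.0: E3/B3 P5 -> F3/C4 P5 similar
  R2 @ bar3.0: E3/C4 m6 -> F3/F4 P8 similar
  R3 @ bar3.0: F4 above C4
  R3 @ bar3.1: F4 above C4
  R3 @ bar3.2: F4 above C4
  R3 @ bar3.3: F4 above C4
  R2 @ bar4.0: F3/C4 P5 -> B2/B3 P8 similar
  R7 @ bar4.0: F3->B2 leap 6st
  R7 @ bar4.0: F4->G3 leap 10st
  R8 @ bar4.0: penult P8 not 3rd/6th
  R2 @ bar5.0: B2/G3 m6 -> C3/C4 P8 similar
  R6 @ bar5.3: closes on M3

No (18 violations)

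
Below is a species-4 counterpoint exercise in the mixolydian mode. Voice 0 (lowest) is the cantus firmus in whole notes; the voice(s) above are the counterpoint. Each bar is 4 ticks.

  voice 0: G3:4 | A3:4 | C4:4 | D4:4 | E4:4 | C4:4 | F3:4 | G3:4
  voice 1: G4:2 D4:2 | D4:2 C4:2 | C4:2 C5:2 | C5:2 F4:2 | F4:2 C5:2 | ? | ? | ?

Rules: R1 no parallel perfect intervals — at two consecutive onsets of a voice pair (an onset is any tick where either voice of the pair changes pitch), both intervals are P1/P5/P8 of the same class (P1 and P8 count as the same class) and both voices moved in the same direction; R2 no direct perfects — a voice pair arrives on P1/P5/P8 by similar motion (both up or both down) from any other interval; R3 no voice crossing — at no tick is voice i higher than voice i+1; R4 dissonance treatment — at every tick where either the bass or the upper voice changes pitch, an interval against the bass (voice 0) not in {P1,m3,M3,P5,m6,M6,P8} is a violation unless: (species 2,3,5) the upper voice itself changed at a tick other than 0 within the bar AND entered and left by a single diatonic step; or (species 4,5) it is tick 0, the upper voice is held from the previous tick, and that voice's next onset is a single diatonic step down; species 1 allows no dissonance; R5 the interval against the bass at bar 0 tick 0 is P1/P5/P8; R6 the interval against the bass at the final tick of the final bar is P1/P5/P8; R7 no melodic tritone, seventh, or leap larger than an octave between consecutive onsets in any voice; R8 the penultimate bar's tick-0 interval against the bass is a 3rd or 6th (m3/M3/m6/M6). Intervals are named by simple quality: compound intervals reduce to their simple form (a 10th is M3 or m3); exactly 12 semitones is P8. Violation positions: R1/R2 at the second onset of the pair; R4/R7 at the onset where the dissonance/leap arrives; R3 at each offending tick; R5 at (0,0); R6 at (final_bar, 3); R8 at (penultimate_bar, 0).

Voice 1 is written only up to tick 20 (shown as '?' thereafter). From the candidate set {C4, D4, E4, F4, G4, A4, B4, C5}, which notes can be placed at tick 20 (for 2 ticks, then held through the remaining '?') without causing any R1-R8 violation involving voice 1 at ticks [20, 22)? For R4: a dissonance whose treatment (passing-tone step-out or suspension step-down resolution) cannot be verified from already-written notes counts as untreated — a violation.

C4: violates R2
D4: violates R4,R7
E4: legal
F4: violates R4
G4: violates R2
A4: legal
B4: violates R4
C5: legal

{A4, C5, E4}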